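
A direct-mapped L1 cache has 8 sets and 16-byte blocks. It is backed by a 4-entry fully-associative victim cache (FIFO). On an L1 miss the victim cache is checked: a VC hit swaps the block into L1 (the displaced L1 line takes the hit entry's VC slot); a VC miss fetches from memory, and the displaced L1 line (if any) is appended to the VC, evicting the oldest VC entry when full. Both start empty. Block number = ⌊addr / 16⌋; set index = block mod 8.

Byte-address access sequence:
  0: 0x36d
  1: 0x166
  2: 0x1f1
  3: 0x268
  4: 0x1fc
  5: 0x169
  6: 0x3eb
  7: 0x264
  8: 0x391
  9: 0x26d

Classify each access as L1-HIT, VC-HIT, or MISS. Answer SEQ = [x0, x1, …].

#0 0x36d→b54/s6 MISS; vc=[]
#1 0x166→b22/s6 MISS; vc=[54]
#2 0x1f1→b31/s7 MISS; vc=[54]
#3 0x268→b38/s6 MISS; vc=[54,22]
#4 0x1fc→b31/s7 L1-HIT; vc=[54,22]
#5 0x169→b22/s6 VC-HIT; vc=[54,38]
#6 0x3eb→b62/s6 MISS; vc=[54,38,22]
#7 0x264→b38/s6 VC-HIT; vc=[54,62,22]
#8 0x391→b57/s1 MISS; vc=[54,62,22]
#9 0x26d→b38/s6 L1-HIT; vc=[54,62,22]

SEQ = [MISS, MISS, MISS, MISS, L1-HIT, VC-HIT, MISS, VC-HIT, MISS, L1-HIT]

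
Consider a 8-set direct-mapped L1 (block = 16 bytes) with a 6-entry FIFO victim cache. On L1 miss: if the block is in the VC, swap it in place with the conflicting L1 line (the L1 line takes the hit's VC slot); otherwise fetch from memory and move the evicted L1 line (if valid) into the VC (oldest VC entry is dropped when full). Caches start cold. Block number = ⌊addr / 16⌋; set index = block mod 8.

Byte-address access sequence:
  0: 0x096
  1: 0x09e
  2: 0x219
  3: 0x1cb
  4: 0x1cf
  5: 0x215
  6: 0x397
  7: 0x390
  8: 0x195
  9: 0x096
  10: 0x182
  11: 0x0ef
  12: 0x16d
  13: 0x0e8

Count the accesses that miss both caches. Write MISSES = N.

#0 0x96→b9/s1 MISS; vc=[]
#1 0x9e→b9/s1 L1-HIT; vc=[]
#2 0x219→b33/s1 MISS; vc=[9]
#3 0x1cb→b28/s4 MISS; vc=[9]
#4 0x1cf→b28/s4 L1-HIT; vc=[9]
#5 0x215→b33/s1 L1-HIT; vc=[9]
#6 0x397→b57/s1 MISS; vc=[9,33]
#7 0x390→b57/s1 L1-HIT; vc=[9,33]
#8 0x195→b25/s1 MISS; vc=[9,33,57]
#9 0x96→b9/s1 VC-HIT; vc=[25,33,57]
#10 0x182→b24/s0 MISS; vc=[25,33,57]
#11 0xef→b14/s6 MISS; vc=[25,33,57]
#12 0x16d→b22/s6 MISS; vc=[25,33,57,14]
#13 0xe8→b14/s6 VC-HIT; vc=[25,33,57,22]

MISSES = 8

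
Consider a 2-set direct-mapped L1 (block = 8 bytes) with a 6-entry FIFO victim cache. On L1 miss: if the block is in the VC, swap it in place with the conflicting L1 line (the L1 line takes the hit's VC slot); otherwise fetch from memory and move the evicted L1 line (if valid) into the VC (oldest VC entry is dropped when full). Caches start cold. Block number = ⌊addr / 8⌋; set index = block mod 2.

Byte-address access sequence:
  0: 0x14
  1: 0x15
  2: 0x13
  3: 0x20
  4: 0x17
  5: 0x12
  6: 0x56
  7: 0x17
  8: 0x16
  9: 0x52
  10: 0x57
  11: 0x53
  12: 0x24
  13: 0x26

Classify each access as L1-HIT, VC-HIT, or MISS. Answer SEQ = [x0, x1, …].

  [0] addr=0x14 blk=2 s=0: MISS | VC []
  [1] addr=0x15 blk=2 s=0: L1-HIT | VC []
  [2] addr=0x13 blk=2 s=0: L1-HIT | VC []
  [3] addr=0x20 blk=4 s=0: MISS | VC [2]
  [4] addr=0x17 blk=2 s=0: VC-HIT | VC [4]
  [5] addr=0x12 blk=2 s=0: L1-HIT | VC [4]
  [6] addr=0x56 blk=10 s=0: MISS | VC [4, 2]
  [7] addr=0x17 blk=2 s=0: VC-HIT | VC [4, 10]
  [8] addr=0x16 blk=2 s=0: L1-HIT | VC [4, 10]
  [9] addr=0x52 blk=10 s=0: VC-HIT | VC [4, 2]
  [10] addr=0x57 blk=10 s=0: L1-HIT | VC [4, 2]
  [11] addr=0x53 blk=10 s=0: L1-HIT | VC [4, 2]
  [12] addr=0x24 blk=4 s=0: VC-HIT | VC [10, 2]
  [13] addr=0x26 blk=4 s=0: L1-HIT | VC [10, 2]

SEQ = [MISS, L1-HIT, L1-HIT, MISS, VC-HIT, L1-HIT, MISS, VC-HIT, L1-HIT, VC-HIT, L1-HIT, L1-HIT, VC-HIT, L1-HIT]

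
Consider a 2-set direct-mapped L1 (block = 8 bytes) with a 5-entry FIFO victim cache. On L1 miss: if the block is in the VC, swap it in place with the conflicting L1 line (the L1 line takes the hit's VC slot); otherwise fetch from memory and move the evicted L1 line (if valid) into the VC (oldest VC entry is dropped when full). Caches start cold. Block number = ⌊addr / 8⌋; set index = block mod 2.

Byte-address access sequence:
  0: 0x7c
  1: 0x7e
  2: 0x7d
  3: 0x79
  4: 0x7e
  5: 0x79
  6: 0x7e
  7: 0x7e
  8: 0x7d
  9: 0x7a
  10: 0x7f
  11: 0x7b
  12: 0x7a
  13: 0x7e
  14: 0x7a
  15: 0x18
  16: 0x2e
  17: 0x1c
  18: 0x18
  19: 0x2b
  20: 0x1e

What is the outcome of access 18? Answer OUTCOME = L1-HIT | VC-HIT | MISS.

0: 0x7c (blk 15, set 1) → MISS  vc=[]
1: 0x7e (blk 15, set 1) → L1-HIT  vc=[]
2: 0x7d (blk 15, set 1) → L1-HIT  vc=[]
3: 0x79 (blk 15, set 1) → L1-HIT  vc=[]
4: 0x7e (blk 15, set 1) → L1-HIT  vc=[]
5: 0x79 (blk 15, set 1) → L1-HIT  vc=[]
6: 0x7e (blk 15, set 1) → L1-HIT  vc=[]
7: 0x7e (blk 15, set 1) → L1-HIT  vc=[]
8: 0x7d (blk 15, set 1) → L1-HIT  vc=[]
9: 0x7a (blk 15, set 1) → L1-HIT  vc=[]
10: 0x7f (blk 15, set 1) → L1-HIT  vc=[]
11: 0x7b (blk 15, set 1) → L1-HIT  vc=[]
12: 0x7a (blk 15, set 1) → L1-HIT  vc=[]
13: 0x7e (blk 15, set 1) → L1-HIT  vc=[]
14: 0x7a (blk 15, set 1) → L1-HIT  vc=[]
15: 0x18 (blk 3, set 1) → MISS  vc=[15]
16: 0x2e (blk 5, set 1) → MISS  vc=[15, 3]
17: 0x1c (blk 3, set 1) → VC-HIT  vc=[15, 5]
18: 0x18 (blk 3, set 1) → L1-HIT  vc=[15, 5]
19: 0x2b (blk 5, set 1) → VC-HIT  vc=[15, 3]
20: 0x1e (blk 3, set 1) → VC-HIT  vc=[15, 5]

OUTCOME = L1-HIT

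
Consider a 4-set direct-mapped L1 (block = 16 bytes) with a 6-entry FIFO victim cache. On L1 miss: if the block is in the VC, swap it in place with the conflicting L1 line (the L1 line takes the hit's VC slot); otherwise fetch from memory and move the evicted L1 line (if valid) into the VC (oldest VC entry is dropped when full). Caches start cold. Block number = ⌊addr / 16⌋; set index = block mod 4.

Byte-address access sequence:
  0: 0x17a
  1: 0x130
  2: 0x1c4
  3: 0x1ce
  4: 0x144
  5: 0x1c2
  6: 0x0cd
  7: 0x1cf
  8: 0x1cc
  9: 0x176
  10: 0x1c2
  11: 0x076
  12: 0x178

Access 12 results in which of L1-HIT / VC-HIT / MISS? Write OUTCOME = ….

0: 0x17a (blk 23, set 3) → MISS  vc=[]
1: 0x130 (blk 19, set 3) → MISS  vc=[23]
2: 0x1c4 (blk 28, set 0) → MISS  vc=[23]
3: 0x1ce (blk 28, set 0) → L1-HIT  vc=[23]
4: 0x144 (blk 20, set 0) → MISS  vc=[23, 28]
5: 0x1c2 (blk 28, set 0) → VC-HIT  vc=[23, 20]
6: 0xcd (blk 12, set 0) → MISS  vc=[23, 20, 28]
7: 0x1cf (blk 28, set 0) → VC-HIT  vc=[23, 20, 12]
8: 0x1cc (blk 28, set 0) → L1-HIT  vc=[23, 20, 12]
9: 0x176 (blk 23, set 3) → VC-HIT  vc=[19, 20, 12]
10: 0x1c2 (blk 28, set 0) → L1-HIT  vc=[19, 20, 12]
11: 0x76 (blk 7, set 3) → MISS  vc=[19, 20, 12, 23]
12: 0x178 (blk 23, set 3) → VC-HIT  vc=[19, 20, 12, 7]

OUTCOME = VC-HIT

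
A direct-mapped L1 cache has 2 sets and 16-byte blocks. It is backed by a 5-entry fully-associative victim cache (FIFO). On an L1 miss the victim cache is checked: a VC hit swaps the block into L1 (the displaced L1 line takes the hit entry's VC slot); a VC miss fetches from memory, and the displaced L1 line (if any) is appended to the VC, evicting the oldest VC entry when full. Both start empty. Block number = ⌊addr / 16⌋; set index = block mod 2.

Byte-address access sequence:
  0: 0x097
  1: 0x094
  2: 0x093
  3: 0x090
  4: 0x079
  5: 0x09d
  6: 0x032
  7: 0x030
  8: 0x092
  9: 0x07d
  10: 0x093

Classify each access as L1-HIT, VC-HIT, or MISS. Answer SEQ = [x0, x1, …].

SEQ = [MISS, L1-HIT, L1-HIT, L1-HIT, MISS, VC-HIT, MISS, L1-HIT, VC-HIT, VC-HIT, VC-HIT]

  [0] addr=0x97 blk=9 s=1: MISS | VC []
  [1] addr=0x94 blk=9 s=1: L1-HIT | VC []
  [2] addr=0x93 blk=9 s=1: L1-HIT | VC []
  [3] addr=0x90 blk=9 s=1: L1-HIT | VC []
  [4] addr=0x79 blk=7 s=1: MISS | VC [9]
  [5] addr=0x9d blk=9 s=1: VC-HIT | VC [7]
  [6] addr=0x32 blk=3 s=1: MISS | VC [7, 9]
  [7] addr=0x30 blk=3 s=1: L1-HIT | VC [7, 9]
  [8] addr=0x92 blk=9 s=1: VC-HIT | VC [7, 3]
  [9] addr=0x7d blk=7 s=1: VC-HIT | VC [9, 3]
  [10] addr=0x93 blk=9 s=1: VC-HIT | VC [7, 3]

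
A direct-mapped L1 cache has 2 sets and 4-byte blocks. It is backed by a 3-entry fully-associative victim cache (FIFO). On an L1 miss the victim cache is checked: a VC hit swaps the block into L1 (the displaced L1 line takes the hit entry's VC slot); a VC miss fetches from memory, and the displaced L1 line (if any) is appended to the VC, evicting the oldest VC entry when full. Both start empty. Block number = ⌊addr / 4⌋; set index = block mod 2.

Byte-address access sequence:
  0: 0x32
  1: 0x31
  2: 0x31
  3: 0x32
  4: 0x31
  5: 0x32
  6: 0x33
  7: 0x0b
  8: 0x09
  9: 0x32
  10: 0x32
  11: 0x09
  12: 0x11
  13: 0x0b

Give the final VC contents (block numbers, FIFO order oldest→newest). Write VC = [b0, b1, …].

VC = [12, 4]

  [0] addr=0x32 blk=12 s=0: MISS | VC []
  [1] addr=0x31 blk=12 s=0: L1-HIT | VC []
  [2] addr=0x31 blk=12 s=0: L1-HIT | VC []
  [3] addr=0x32 blk=12 s=0: L1-HIT | VC []
  [4] addr=0x31 blk=12 s=0: L1-HIT | VC []
  [5] addr=0x32 blk=12 s=0: L1-HIT | VC []
  [6] addr=0x33 blk=12 s=0: L1-HIT | VC []
  [7] addr=0xb blk=2 s=0: MISS | VC [12]
  [8] addr=0x9 blk=2 s=0: L1-HIT | VC [12]
  [9] addr=0x32 blk=12 s=0: VC-HIT | VC [2]
  [10] addr=0x32 blk=12 s=0: L1-HIT | VC [2]
  [11] addr=0x9 blk=2 s=0: VC-HIT | VC [12]
  [12] addr=0x11 blk=4 s=0: MISS | VC [12, 2]
  [13] addr=0xb blk=2 s=0: VC-HIT | VC [12, 4]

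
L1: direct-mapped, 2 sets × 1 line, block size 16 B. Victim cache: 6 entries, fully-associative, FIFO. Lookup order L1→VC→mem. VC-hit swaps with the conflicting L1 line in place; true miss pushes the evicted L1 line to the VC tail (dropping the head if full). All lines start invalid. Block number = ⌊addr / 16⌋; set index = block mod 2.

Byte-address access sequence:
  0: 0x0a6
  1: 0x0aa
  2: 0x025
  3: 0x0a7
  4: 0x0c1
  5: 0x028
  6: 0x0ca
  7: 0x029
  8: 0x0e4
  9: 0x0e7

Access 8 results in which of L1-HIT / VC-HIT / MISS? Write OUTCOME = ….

#0 0xa6→b10/s0 MISS; vc=[]
#1 0xaa→b10/s0 L1-HIT; vc=[]
#2 0x25→b2/s0 MISS; vc=[10]
#3 0xa7→b10/s0 VC-HIT; vc=[2]
#4 0xc1→b12/s0 MISS; vc=[2,10]
#5 0x28→b2/s0 VC-HIT; vc=[12,10]
#6 0xca→b12/s0 VC-HIT; vc=[2,10]
#7 0x29→b2/s0 VC-HIT; vc=[12,10]
#8 0xe4→b14/s0 MISS; vc=[12,10,2]
#9 0xe7→b14/s0 L1-HIT; vc=[12,10,2]

OUTCOME = MISS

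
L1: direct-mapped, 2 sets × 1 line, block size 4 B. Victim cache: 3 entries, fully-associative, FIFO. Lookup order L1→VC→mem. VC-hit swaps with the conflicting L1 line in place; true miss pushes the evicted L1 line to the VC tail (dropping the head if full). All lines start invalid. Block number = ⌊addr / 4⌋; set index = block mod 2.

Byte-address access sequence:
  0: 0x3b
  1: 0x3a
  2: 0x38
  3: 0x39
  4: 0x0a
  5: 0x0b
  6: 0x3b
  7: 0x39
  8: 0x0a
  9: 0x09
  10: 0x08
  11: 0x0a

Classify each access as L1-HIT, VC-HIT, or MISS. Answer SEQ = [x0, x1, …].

SEQ = [MISS, L1-HIT, L1-HIT, L1-HIT, MISS, L1-HIT, VC-HIT, L1-HIT, VC-HIT, L1-HIT, L1-HIT, L1-HIT]

  [0] addr=0x3b blk=14 s=0: MISS | VC []
  [1] addr=0x3a blk=14 s=0: L1-HIT | VC []
  [2] addr=0x38 blk=14 s=0: L1-HIT | VC []
  [3] addr=0x39 blk=14 s=0: L1-HIT | VC []
  [4] addr=0xa blk=2 s=0: MISS | VC [14]
  [5] addr=0xb blk=2 s=0: L1-HIT | VC [14]
  [6] addr=0x3b blk=14 s=0: VC-HIT | VC [2]
  [7] addr=0x39 blk=14 s=0: L1-HIT | VC [2]
  [8] addr=0xa blk=2 s=0: VC-HIT | VC [14]
  [9] addr=0x9 blk=2 s=0: L1-HIT | VC [14]
  [10] addr=0x8 blk=2 s=0: L1-HIT | VC [14]
  [11] addr=0xa blk=2 s=0: L1-HIT | VC [14]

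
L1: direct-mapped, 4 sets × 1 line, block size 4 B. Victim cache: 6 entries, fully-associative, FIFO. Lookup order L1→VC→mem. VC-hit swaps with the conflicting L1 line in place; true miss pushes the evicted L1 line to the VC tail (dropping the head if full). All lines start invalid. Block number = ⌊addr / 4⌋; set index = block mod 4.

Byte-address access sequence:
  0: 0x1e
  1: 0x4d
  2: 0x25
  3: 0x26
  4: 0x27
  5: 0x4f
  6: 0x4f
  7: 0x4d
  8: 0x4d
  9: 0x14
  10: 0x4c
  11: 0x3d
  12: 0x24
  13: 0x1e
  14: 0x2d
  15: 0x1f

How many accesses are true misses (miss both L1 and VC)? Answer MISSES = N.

0: 0x1e (blk 7, set 3) → MISS  vc=[]
1: 0x4d (blk 19, set 3) → MISS  vc=[7]
2: 0x25 (blk 9, set 1) → MISS  vc=[7]
3: 0x26 (blk 9, set 1) → L1-HIT  vc=[7]
4: 0x27 (blk 9, set 1) → L1-HIT  vc=[7]
5: 0x4f (blk 19, set 3) → L1-HIT  vc=[7]
6: 0x4f (blk 19, set 3) → L1-HIT  vc=[7]
7: 0x4d (blk 19, set 3) → L1-HIT  vc=[7]
8: 0x4d (blk 19, set 3) → L1-HIT  vc=[7]
9: 0x14 (blk 5, set 1) → MISS  vc=[7, 9]
10: 0x4c (blk 19, set 3) → L1-HIT  vc=[7, 9]
11: 0x3d (blk 15, set 3) → MISS  vc=[7, 9, 19]
12: 0x24 (blk 9, set 1) → VC-HIT  vc=[7, 5, 19]
13: 0x1e (blk 7, set 3) → VC-HIT  vc=[15, 5, 19]
14: 0x2d (blk 11, set 3) → MISS  vc=[15, 5, 19, 7]
15: 0x1f (blk 7, set 3) → VC-HIT  vc=[15, 5, 19, 11]

MISSES = 6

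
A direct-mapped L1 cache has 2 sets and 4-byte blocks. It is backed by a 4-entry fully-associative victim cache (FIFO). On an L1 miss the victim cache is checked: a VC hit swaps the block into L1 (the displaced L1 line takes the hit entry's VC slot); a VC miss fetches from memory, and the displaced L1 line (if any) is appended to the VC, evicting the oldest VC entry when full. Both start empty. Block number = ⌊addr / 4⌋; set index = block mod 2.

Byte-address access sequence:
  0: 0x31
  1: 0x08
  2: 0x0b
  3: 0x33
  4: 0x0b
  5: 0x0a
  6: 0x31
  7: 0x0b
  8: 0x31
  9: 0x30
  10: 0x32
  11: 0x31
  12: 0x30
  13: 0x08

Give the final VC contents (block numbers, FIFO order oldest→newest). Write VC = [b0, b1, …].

VC = [12]

0: 0x31 (blk 12, set 0) → MISS  vc=[]
1: 0x8 (blk 2, set 0) → MISS  vc=[12]
2: 0xb (blk 2, set 0) → L1-HIT  vc=[12]
3: 0x33 (blk 12, set 0) → VC-HIT  vc=[2]
4: 0xb (blk 2, set 0) → VC-HIT  vc=[12]
5: 0xa (blk 2, set 0) → L1-HIT  vc=[12]
6: 0x31 (blk 12, set 0) → VC-HIT  vc=[2]
7: 0xb (blk 2, set 0) → VC-HIT  vc=[12]
8: 0x31 (blk 12, set 0) → VC-HIT  vc=[2]
9: 0x30 (blk 12, set 0) → L1-HIT  vc=[2]
10: 0x32 (blk 12, set 0) → L1-HIT  vc=[2]
11: 0x31 (blk 12, set 0) → L1-HIT  vc=[2]
12: 0x30 (blk 12, set 0) → L1-HIT  vc=[2]
13: 0x8 (blk 2, set 0) → VC-HIT  vc=[12]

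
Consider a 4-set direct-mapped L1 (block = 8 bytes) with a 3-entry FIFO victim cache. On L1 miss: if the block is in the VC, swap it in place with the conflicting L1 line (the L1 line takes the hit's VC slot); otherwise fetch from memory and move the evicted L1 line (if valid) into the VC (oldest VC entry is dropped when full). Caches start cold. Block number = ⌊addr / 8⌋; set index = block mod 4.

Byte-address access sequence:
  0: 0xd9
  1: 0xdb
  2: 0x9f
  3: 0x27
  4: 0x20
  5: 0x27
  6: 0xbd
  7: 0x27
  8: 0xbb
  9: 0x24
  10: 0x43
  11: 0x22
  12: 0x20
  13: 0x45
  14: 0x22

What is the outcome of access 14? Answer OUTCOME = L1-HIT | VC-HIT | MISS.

0: 0xd9 (blk 27, set 3) → MISS  vc=[]
1: 0xdb (blk 27, set 3) → L1-HIT  vc=[]
2: 0x9f (blk 19, set 3) → MISS  vc=[27]
3: 0x27 (blk 4, set 0) → MISS  vc=[27]
4: 0x20 (blk 4, set 0) → L1-HIT  vc=[27]
5: 0x27 (blk 4, set 0) → L1-HIT  vc=[27]
6: 0xbd (blk 23, set 3) → MISS  vc=[27, 19]
7: 0x27 (blk 4, set 0) → L1-HIT  vc=[27, 19]
8: 0xbb (blk 23, set 3) → L1-HIT  vc=[27, 19]
9: 0x24 (blk 4, set 0) → L1-HIT  vc=[27, 19]
10: 0x43 (blk 8, set 0) → MISS  vc=[27, 19, 4]
11: 0x22 (blk 4, set 0) → VC-HIT  vc=[27, 19, 8]
12: 0x20 (blk 4, set 0) → L1-HIT  vc=[27, 19, 8]
13: 0x45 (blk 8, set 0) → VC-HIT  vc=[27, 19, 4]
14: 0x22 (blk 4, set 0) → VC-HIT  vc=[27, 19, 8]

OUTCOME = VC-HIT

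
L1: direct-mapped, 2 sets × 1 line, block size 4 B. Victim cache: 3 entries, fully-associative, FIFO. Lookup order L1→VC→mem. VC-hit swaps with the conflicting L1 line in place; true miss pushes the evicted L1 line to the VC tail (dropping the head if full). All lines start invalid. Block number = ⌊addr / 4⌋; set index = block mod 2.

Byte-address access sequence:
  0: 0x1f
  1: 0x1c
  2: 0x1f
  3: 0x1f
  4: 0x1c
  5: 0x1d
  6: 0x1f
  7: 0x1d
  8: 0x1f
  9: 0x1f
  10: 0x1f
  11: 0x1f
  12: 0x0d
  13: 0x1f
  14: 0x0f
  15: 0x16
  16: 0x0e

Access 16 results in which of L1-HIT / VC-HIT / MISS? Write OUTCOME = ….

OUTCOME = VC-HIT

0: 0x1f (blk 7, set 1) → MISS  vc=[]
1: 0x1c (blk 7, set 1) → L1-HIT  vc=[]
2: 0x1f (blk 7, set 1) → L1-HIT  vc=[]
3: 0x1f (blk 7, set 1) → L1-HIT  vc=[]
4: 0x1c (blk 7, set 1) → L1-HIT  vc=[]
5: 0x1d (blk 7, set 1) → L1-HIT  vc=[]
6: 0x1f (blk 7, set 1) → L1-HIT  vc=[]
7: 0x1d (blk 7, set 1) → L1-HIT  vc=[]
8: 0x1f (blk 7, set 1) → L1-HIT  vc=[]
9: 0x1f (blk 7, set 1) → L1-HIT  vc=[]
10: 0x1f (blk 7, set 1) → L1-HIT  vc=[]
11: 0x1f (blk 7, set 1) → L1-HIT  vc=[]
12: 0xd (blk 3, set 1) → MISS  vc=[7]
13: 0x1f (blk 7, set 1) → VC-HIT  vc=[3]
14: 0xf (blk 3, set 1) → VC-HIT  vc=[7]
15: 0x16 (blk 5, set 1) → MISS  vc=[7, 3]
16: 0xe (blk 3, set 1) → VC-HIT  vc=[7, 5]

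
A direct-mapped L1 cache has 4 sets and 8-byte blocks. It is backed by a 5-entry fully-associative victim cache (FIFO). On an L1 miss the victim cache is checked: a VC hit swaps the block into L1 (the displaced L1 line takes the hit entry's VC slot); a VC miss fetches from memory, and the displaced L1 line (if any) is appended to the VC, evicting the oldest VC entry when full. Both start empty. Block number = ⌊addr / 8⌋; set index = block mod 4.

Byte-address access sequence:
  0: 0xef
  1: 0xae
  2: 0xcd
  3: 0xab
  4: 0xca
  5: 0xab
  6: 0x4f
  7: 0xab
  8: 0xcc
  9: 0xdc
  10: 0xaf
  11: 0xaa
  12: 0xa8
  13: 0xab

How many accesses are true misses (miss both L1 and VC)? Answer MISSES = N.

MISSES = 5

0: 0xef (blk 29, set 1) → MISS  vc=[]
1: 0xae (blk 21, set 1) → MISS  vc=[29]
2: 0xcd (blk 25, set 1) → MISS  vc=[29, 21]
3: 0xab (blk 21, set 1) → VC-HIT  vc=[29, 25]
4: 0xca (blk 25, set 1) → VC-HIT  vc=[29, 21]
5: 0xab (blk 21, set 1) → VC-HIT  vc=[29, 25]
6: 0x4f (blk 9, set 1) → MISS  vc=[29, 25, 21]
7: 0xab (blk 21, set 1) → VC-HIT  vc=[29, 25, 9]
8: 0xcc (blk 25, set 1) → VC-HIT  vc=[29, 21, 9]
9: 0xdc (blk 27, set 3) → MISS  vc=[29, 21, 9]
10: 0xaf (blk 21, set 1) → VC-HIT  vc=[29, 25, 9]
11: 0xaa (blk 21, set 1) → L1-HIT  vc=[29, 25, 9]
12: 0xa8 (blk 21, set 1) → L1-HIT  vc=[29, 25, 9]
13: 0xab (blk 21, set 1) → L1-HIT  vc=[29, 25, 9]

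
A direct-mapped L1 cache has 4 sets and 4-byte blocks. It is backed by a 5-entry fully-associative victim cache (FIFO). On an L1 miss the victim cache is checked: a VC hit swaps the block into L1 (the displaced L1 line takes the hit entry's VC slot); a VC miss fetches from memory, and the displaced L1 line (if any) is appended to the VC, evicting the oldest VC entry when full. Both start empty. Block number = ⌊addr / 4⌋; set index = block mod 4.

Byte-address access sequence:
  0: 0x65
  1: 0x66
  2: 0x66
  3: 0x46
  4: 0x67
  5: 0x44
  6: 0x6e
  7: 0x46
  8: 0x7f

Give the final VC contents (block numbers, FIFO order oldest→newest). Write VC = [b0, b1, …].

VC = [25, 27]

#0 0x65→b25/s1 MISS; vc=[]
#1 0x66→b25/s1 L1-HIT; vc=[]
#2 0x66→b25/s1 L1-HIT; vc=[]
#3 0x46→b17/s1 MISS; vc=[25]
#4 0x67→b25/s1 VC-HIT; vc=[17]
#5 0x44→b17/s1 VC-HIT; vc=[25]
#6 0x6e→b27/s3 MISS; vc=[25]
#7 0x46→b17/s1 L1-HIT; vc=[25]
#8 0x7f→b31/s3 MISS; vc=[25,27]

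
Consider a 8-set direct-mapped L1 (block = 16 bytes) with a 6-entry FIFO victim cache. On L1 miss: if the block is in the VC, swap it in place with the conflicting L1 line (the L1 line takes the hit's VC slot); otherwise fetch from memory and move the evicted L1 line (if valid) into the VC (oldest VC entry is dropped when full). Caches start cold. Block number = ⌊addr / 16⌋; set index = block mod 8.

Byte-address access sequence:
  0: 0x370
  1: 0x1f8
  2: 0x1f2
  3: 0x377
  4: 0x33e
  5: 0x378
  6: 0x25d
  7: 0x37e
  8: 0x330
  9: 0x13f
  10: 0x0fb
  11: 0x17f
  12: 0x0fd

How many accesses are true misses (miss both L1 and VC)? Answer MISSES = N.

MISSES = 7

0: 0x370 (blk 55, set 7) → MISS  vc=[]
1: 0x1f8 (blk 31, set 7) → MISS  vc=[55]
2: 0x1f2 (blk 31, set 7) → L1-HIT  vc=[55]
3: 0x377 (blk 55, set 7) → VC-HIT  vc=[31]
4: 0x33e (blk 51, set 3) → MISS  vc=[31]
5: 0x378 (blk 55, set 7) → L1-HIT  vc=[31]
6: 0x25d (blk 37, set 5) → MISS  vc=[31]
7: 0x37e (blk 55, set 7) → L1-HIT  vc=[31]
8: 0x330 (blk 51, set 3) → L1-HIT  vc=[31]
9: 0x13f (blk 19, set 3) → MISS  vc=[31, 51]
10: 0xfb (blk 15, set 7) → MISS  vc=[31, 51, 55]
11: 0x17f (blk 23, set 7) → MISS  vc=[31, 51, 55, 15]
12: 0xfd (blk 15, set 7) → VC-HIT  vc=[31, 51, 55, 23]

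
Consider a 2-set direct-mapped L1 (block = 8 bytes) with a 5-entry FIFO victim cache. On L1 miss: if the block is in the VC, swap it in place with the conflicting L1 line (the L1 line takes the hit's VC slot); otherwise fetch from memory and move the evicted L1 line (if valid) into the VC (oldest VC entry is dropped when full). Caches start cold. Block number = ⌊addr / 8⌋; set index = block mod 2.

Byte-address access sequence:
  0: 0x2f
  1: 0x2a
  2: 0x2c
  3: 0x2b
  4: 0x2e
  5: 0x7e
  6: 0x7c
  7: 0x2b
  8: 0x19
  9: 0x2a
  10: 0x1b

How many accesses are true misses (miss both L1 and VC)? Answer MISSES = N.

#0 0x2f→b5/s1 MISS; vc=[]
#1 0x2a→b5/s1 L1-HIT; vc=[]
#2 0x2c→b5/s1 L1-HIT; vc=[]
#3 0x2b→b5/s1 L1-HIT; vc=[]
#4 0x2e→b5/s1 L1-HIT; vc=[]
#5 0x7e→b15/s1 MISS; vc=[5]
#6 0x7c→b15/s1 L1-HIT; vc=[5]
#7 0x2b→b5/s1 VC-HIT; vc=[15]
#8 0x19→b3/s1 MISS; vc=[15,5]
#9 0x2a→b5/s1 VC-HIT; vc=[15,3]
#10 0x1b→b3/s1 VC-HIT; vc=[15,5]

MISSES = 3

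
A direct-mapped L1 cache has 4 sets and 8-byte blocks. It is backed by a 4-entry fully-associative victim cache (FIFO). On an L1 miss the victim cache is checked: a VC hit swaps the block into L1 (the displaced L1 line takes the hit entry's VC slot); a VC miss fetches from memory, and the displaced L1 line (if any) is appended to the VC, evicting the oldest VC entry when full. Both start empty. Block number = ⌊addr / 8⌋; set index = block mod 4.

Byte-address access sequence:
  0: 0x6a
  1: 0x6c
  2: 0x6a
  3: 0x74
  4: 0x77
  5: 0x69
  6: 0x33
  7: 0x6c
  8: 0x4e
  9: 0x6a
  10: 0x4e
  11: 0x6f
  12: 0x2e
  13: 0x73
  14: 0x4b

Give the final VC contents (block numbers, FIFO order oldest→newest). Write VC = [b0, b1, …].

VC = [6, 5, 13]

  [0] addr=0x6a blk=13 s=1: MISS | VC []
  [1] addr=0x6c blk=13 s=1: L1-HIT | VC []
  [2] addr=0x6a blk=13 s=1: L1-HIT | VC []
  [3] addr=0x74 blk=14 s=2: MISS | VC []
  [4] addr=0x77 blk=14 s=2: L1-HIT | VC []
  [5] addr=0x69 blk=13 s=1: L1-HIT | VC []
  [6] addr=0x33 blk=6 s=2: MISS | VC [14]
  [7] addr=0x6c blk=13 s=1: L1-HIT | VC [14]
  [8] addr=0x4e blk=9 s=1: MISS | VC [14, 13]
  [9] addr=0x6a blk=13 s=1: VC-HIT | VC [14, 9]
  [10] addr=0x4e blk=9 s=1: VC-HIT | VC [14, 13]
  [11] addr=0x6f blk=13 s=1: VC-HIT | VC [14, 9]
  [12] addr=0x2e blk=5 s=1: MISS | VC [14, 9, 13]
  [13] addr=0x73 blk=14 s=2: VC-HIT | VC [6, 9, 13]
  [14] addr=0x4b blk=9 s=1: VC-HIT | VC [6, 5, 13]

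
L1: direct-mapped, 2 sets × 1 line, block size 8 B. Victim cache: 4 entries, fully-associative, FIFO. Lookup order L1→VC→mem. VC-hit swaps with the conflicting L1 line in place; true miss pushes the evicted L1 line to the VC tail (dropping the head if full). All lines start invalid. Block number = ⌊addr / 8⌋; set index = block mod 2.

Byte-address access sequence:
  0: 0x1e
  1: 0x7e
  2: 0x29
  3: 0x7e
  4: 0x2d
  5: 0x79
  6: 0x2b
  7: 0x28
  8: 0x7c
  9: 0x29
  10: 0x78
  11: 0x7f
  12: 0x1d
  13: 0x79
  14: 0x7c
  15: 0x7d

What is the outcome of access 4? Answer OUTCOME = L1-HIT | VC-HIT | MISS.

OUTCOME = VC-HIT

  [0] addr=0x1e blk=3 s=1: MISS | VC []
  [1] addr=0x7e blk=15 s=1: MISS | VC [3]
  [2] addr=0x29 blk=5 s=1: MISS | VC [3, 15]
  [3] addr=0x7e blk=15 s=1: VC-HIT | VC [3, 5]
  [4] addr=0x2d blk=5 s=1: VC-HIT | VC [3, 15]
  [5] addr=0x79 blk=15 s=1: VC-HIT | VC [3, 5]
  [6] addr=0x2b blk=5 s=1: VC-HIT | VC [3, 15]
  [7] addr=0x28 blk=5 s=1: L1-HIT | VC [3, 15]
  [8] addr=0x7c blk=15 s=1: VC-HIT | VC [3, 5]
  [9] addr=0x29 blk=5 s=1: VC-HIT | VC [3, 15]
  [10] addr=0x78 blk=15 s=1: VC-HIT | VC [3, 5]
  [11] addr=0x7f blk=15 s=1: L1-HIT | VC [3, 5]
  [12] addr=0x1d blk=3 s=1: VC-HIT | VC [15, 5]
  [13] addr=0x79 blk=15 s=1: VC-HIT | VC [3, 5]
  [14] addr=0x7c blk=15 s=1: L1-HIT | VC [3, 5]
  [15] addr=0x7d blk=15 s=1: L1-HIT | VC [3, 5]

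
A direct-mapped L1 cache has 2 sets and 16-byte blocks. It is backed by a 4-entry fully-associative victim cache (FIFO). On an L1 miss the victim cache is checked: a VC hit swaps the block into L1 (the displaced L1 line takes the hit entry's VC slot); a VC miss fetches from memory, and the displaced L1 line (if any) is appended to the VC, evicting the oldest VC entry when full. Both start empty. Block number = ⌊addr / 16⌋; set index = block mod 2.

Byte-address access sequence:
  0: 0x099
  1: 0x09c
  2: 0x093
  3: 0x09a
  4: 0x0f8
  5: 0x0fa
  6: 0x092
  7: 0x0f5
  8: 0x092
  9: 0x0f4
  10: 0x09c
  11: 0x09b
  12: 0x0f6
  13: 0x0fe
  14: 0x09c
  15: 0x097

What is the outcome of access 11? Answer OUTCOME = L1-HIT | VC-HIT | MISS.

OUTCOME = L1-HIT

#0 0x99→b9/s1 MISS; vc=[]
#1 0x9c→b9/s1 L1-HIT; vc=[]
#2 0x93→b9/s1 L1-HIT; vc=[]
#3 0x9a→b9/s1 L1-HIT; vc=[]
#4 0xf8→b15/s1 MISS; vc=[9]
#5 0xfa→b15/s1 L1-HIT; vc=[9]
#6 0x92→b9/s1 VC-HIT; vc=[15]
#7 0xf5→b15/s1 VC-HIT; vc=[9]
#8 0x92→b9/s1 VC-HIT; vc=[15]
#9 0xf4→b15/s1 VC-HIT; vc=[9]
#10 0x9c→b9/s1 VC-HIT; vc=[15]
#11 0x9b→b9/s1 L1-HIT; vc=[15]
#12 0xf6→b15/s1 VC-HIT; vc=[9]
#13 0xfe→b15/s1 L1-HIT; vc=[9]
#14 0x9c→b9/s1 VC-HIT; vc=[15]
#15 0x97→b9/s1 L1-HIT; vc=[15]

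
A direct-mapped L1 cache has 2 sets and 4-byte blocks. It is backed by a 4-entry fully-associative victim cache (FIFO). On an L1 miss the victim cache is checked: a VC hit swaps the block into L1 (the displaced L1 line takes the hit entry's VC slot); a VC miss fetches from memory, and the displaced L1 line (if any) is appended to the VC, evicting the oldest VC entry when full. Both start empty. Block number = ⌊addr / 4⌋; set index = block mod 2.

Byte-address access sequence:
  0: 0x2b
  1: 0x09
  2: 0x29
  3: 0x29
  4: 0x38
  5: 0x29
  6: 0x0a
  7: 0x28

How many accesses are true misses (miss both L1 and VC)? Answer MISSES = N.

MISSES = 3

#0 0x2b→b10/s0 MISS; vc=[]
#1 0x9→b2/s0 MISS; vc=[10]
#2 0x29→b10/s0 VC-HIT; vc=[2]
#3 0x29→b10/s0 L1-HIT; vc=[2]
#4 0x38→b14/s0 MISS; vc=[2,10]
#5 0x29→b10/s0 VC-HIT; vc=[2,14]
#6 0xa→b2/s0 VC-HIT; vc=[10,14]
#7 0x28→b10/s0 VC-HIT; vc=[2,14]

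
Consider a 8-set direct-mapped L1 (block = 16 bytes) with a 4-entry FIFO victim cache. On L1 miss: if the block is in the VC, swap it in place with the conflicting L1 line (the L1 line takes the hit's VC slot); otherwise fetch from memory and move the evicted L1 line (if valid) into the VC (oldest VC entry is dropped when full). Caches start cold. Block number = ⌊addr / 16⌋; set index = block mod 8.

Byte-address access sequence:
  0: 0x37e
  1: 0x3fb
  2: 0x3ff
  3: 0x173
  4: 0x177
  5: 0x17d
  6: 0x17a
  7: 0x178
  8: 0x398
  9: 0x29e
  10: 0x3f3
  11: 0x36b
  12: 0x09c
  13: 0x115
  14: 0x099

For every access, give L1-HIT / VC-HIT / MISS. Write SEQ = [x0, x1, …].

SEQ = [MISS, MISS, L1-HIT, MISS, L1-HIT, L1-HIT, L1-HIT, L1-HIT, MISS, MISS, VC-HIT, MISS, MISS, MISS, VC-HIT]

  [0] addr=0x37e blk=55 s=7: MISS | VC []
  [1] addr=0x3fb blk=63 s=7: MISS | VC [55]
  [2] addr=0x3ff blk=63 s=7: L1-HIT | VC [55]
  [3] addr=0x173 blk=23 s=7: MISS | VC [55, 63]
  [4] addr=0x177 blk=23 s=7: L1-HIT | VC [55, 63]
  [5] addr=0x17d blk=23 s=7: L1-HIT | VC [55, 63]
  [6] addr=0x17a blk=23 s=7: L1-HIT | VC [55, 63]
  [7] addr=0x178 blk=23 s=7: L1-HIT | VC [55, 63]
  [8] addr=0x398 blk=57 s=1: MISS | VC [55, 63]
  [9] addr=0x29e blk=41 s=1: MISS | VC [55, 63, 57]
  [10] addr=0x3f3 blk=63 s=7: VC-HIT | VC [55, 23, 57]
  [11] addr=0x36b blk=54 s=6: MISS | VC [55, 23, 57]
  [12] addr=0x9c blk=9 s=1: MISS | VC [55, 23, 57, 41]
  [13] addr=0x115 blk=17 s=1: MISS | VC [23, 57, 41, 9]
  [14] addr=0x99 blk=9 s=1: VC-HIT | VC [23, 57, 41, 17]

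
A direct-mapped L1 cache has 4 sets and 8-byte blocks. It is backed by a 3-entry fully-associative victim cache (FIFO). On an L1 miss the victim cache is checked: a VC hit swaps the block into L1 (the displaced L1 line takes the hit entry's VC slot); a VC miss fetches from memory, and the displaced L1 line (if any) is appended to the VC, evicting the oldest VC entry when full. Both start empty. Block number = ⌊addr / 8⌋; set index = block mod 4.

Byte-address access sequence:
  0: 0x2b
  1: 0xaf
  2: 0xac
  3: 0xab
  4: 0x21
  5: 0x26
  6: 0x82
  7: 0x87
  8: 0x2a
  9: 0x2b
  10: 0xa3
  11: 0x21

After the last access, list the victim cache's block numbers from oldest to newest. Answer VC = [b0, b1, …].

#0 0x2b→b5/s1 MISS; vc=[]
#1 0xaf→b21/s1 MISS; vc=[5]
#2 0xac→b21/s1 L1-HIT; vc=[5]
#3 0xab→b21/s1 L1-HIT; vc=[5]
#4 0x21→b4/s0 MISS; vc=[5]
#5 0x26→b4/s0 L1-HIT; vc=[5]
#6 0x82→b16/s0 MISS; vc=[5,4]
#7 0x87→b16/s0 L1-HIT; vc=[5,4]
#8 0x2a→b5/s1 VC-HIT; vc=[21,4]
#9 0x2b→b5/s1 L1-HIT; vc=[21,4]
#10 0xa3→b20/s0 MISS; vc=[21,4,16]
#11 0x21→b4/s0 VC-HIT; vc=[21,20,16]

VC = [21, 20, 16]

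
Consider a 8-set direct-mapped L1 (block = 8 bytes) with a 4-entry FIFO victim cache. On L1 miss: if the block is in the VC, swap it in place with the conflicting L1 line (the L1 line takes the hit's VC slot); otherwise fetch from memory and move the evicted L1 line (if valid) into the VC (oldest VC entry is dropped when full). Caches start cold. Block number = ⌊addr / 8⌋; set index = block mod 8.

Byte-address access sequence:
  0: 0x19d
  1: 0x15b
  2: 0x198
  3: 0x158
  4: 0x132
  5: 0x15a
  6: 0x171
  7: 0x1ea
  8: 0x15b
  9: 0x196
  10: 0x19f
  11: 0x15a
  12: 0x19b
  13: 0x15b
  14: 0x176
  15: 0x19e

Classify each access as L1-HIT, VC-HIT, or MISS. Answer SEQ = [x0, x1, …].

SEQ = [MISS, MISS, VC-HIT, VC-HIT, MISS, L1-HIT, MISS, MISS, L1-HIT, MISS, VC-HIT, VC-HIT, VC-HIT, VC-HIT, L1-HIT, VC-HIT]

0: 0x19d (blk 51, set 3) → MISS  vc=[]
1: 0x15b (blk 43, set 3) → MISS  vc=[51]
2: 0x198 (blk 51, set 3) → VC-HIT  vc=[43]
3: 0x158 (blk 43, set 3) → VC-HIT  vc=[51]
4: 0x132 (blk 38, set 6) → MISS  vc=[51]
5: 0x15a (blk 43, set 3) → L1-HIT  vc=[51]
6: 0x171 (blk 46, set 6) → MISS  vc=[51, 38]
7: 0x1ea (blk 61, set 5) → MISS  vc=[51, 38]
8: 0x15b (blk 43, set 3) → L1-HIT  vc=[51, 38]
9: 0x196 (blk 50, set 2) → MISS  vc=[51, 38]
10: 0x19f (blk 51, set 3) → VC-HIT  vc=[43, 38]
11: 0x15a (blk 43, set 3) → VC-HIT  vc=[51, 38]
12: 0x19b (blk 51, set 3) → VC-HIT  vc=[43, 38]
13: 0x15b (blk 43, set 3) → VC-HIT  vc=[51, 38]
14: 0x176 (blk 46, set 6) → L1-HIT  vc=[51, 38]
15: 0x19e (blk 51, set 3) → VC-HIT  vc=[43, 38]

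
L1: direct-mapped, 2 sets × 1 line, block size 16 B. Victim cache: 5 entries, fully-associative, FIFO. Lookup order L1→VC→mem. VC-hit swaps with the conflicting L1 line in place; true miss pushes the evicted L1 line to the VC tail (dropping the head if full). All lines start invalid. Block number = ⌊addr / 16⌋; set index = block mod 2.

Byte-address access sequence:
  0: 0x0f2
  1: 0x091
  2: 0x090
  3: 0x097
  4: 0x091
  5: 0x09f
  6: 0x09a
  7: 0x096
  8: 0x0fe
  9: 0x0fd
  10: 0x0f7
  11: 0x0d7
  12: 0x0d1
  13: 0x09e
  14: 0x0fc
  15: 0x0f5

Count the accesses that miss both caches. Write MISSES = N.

#0 0xf2→b15/s1 MISS; vc=[]
#1 0x91→b9/s1 MISS; vc=[15]
#2 0x90→b9/s1 L1-HIT; vc=[15]
#3 0x97→b9/s1 L1-HIT; vc=[15]
#4 0x91→b9/s1 L1-HIT; vc=[15]
#5 0x9f→b9/s1 L1-HIT; vc=[15]
#6 0x9a→b9/s1 L1-HIT; vc=[15]
#7 0x96→b9/s1 L1-HIT; vc=[15]
#8 0xfe→b15/s1 VC-HIT; vc=[9]
#9 0xfd→b15/s1 L1-HIT; vc=[9]
#10 0xf7→b15/s1 L1-HIT; vc=[9]
#11 0xd7→b13/s1 MISS; vc=[9,15]
#12 0xd1→b13/s1 L1-HIT; vc=[9,15]
#13 0x9e→b9/s1 VC-HIT; vc=[13,15]
#14 0xfc→b15/s1 VC-HIT; vc=[13,9]
#15 0xf5→b15/s1 L1-HIT; vc=[13,9]

MISSES = 3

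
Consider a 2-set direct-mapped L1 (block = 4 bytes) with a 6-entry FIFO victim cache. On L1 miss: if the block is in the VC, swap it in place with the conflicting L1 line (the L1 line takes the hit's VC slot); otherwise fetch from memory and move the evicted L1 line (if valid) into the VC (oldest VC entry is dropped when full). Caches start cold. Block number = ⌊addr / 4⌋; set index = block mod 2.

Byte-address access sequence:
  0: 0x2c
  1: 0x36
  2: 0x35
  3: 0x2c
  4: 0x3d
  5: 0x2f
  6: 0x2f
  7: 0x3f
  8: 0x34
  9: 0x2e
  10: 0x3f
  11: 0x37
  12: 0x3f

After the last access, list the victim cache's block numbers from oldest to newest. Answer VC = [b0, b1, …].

VC = [11, 13]

  [0] addr=0x2c blk=11 s=1: MISS | VC []
  [1] addr=0x36 blk=13 s=1: MISS | VC [11]
  [2] addr=0x35 blk=13 s=1: L1-HIT | VC [11]
  [3] addr=0x2c blk=11 s=1: VC-HIT | VC [13]
  [4] addr=0x3d blk=15 s=1: MISS | VC [13, 11]
  [5] addr=0x2f blk=11 s=1: VC-HIT | VC [13, 15]
  [6] addr=0x2f blk=11 s=1: L1-HIT | VC [13, 15]
  [7] addr=0x3f blk=15 s=1: VC-HIT | VC [13, 11]
  [8] addr=0x34 blk=13 s=1: VC-HIT | VC [15, 11]
  [9] addr=0x2e blk=11 s=1: VC-HIT | VC [15, 13]
  [10] addr=0x3f blk=15 s=1: VC-HIT | VC [11, 13]
  [11] addr=0x37 blk=13 s=1: VC-HIT | VC [11, 15]
  [12] addr=0x3f blk=15 s=1: VC-HIT | VC [11, 13]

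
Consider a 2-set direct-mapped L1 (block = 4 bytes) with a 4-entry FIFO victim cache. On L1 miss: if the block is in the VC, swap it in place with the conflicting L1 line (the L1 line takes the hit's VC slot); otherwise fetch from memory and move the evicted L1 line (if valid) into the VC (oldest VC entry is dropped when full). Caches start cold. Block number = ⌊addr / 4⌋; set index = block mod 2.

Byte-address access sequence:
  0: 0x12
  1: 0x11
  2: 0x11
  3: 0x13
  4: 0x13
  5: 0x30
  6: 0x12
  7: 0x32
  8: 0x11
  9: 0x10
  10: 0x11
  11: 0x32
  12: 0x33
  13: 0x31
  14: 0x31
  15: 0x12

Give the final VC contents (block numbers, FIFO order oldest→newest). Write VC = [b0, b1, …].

VC = [12]

#0 0x12→b4/s0 MISS; vc=[]
#1 0x11→b4/s0 L1-HIT; vc=[]
#2 0x11→b4/s0 L1-HIT; vc=[]
#3 0x13→b4/s0 L1-HIT; vc=[]
#4 0x13→b4/s0 L1-HIT; vc=[]
#5 0x30→b12/s0 MISS; vc=[4]
#6 0x12→b4/s0 VC-HIT; vc=[12]
#7 0x32→b12/s0 VC-HIT; vc=[4]
#8 0x11→b4/s0 VC-HIT; vc=[12]
#9 0x10→b4/s0 L1-HIT; vc=[12]
#10 0x11→b4/s0 L1-HIT; vc=[12]
#11 0x32→b12/s0 VC-HIT; vc=[4]
#12 0x33→b12/s0 L1-HIT; vc=[4]
#13 0x31→b12/s0 L1-HIT; vc=[4]
#14 0x31→b12/s0 L1-HIT; vc=[4]
#15 0x12→b4/s0 VC-HIT; vc=[12]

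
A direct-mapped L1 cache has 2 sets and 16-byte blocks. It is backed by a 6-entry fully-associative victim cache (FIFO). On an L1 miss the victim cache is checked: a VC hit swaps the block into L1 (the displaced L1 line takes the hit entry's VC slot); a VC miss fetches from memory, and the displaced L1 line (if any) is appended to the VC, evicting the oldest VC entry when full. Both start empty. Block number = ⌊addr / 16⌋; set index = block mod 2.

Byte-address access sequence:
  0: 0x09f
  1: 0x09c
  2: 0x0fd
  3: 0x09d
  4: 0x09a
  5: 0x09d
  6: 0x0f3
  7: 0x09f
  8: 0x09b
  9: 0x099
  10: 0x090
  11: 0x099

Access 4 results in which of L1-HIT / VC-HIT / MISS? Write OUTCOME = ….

OUTCOME = L1-HIT

  [0] addr=0x9f blk=9 s=1: MISS | VC []
  [1] addr=0x9c blk=9 s=1: L1-HIT | VC []
  [2] addr=0xfd blk=15 s=1: MISS | VC [9]
  [3] addr=0x9d blk=9 s=1: VC-HIT | VC [15]
  [4] addr=0x9a blk=9 s=1: L1-HIT | VC [15]
  [5] addr=0x9d blk=9 s=1: L1-HIT | VC [15]
  [6] addr=0xf3 blk=15 s=1: VC-HIT | VC [9]
  [7] addr=0x9f blk=9 s=1: VC-HIT | VC [15]
  [8] addr=0x9b blk=9 s=1: L1-HIT | VC [15]
  [9] addr=0x99 blk=9 s=1: L1-HIT | VC [15]
  [10] addr=0x90 blk=9 s=1: L1-HIT | VC [15]
  [11] addr=0x99 blk=9 s=1: L1-HIT | VC [15]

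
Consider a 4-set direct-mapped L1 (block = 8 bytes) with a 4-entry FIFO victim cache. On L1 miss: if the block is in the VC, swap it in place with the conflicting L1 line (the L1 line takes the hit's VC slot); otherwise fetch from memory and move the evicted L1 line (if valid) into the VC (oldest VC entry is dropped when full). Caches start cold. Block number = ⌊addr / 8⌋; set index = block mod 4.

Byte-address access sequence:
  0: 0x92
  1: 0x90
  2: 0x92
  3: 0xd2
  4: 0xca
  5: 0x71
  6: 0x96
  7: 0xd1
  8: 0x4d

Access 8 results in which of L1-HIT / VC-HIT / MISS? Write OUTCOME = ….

#0 0x92→b18/s2 MISS; vc=[]
#1 0x90→b18/s2 L1-HIT; vc=[]
#2 0x92→b18/s2 L1-HIT; vc=[]
#3 0xd2→b26/s2 MISS; vc=[18]
#4 0xca→b25/s1 MISS; vc=[18]
#5 0x71→b14/s2 MISS; vc=[18,26]
#6 0x96→b18/s2 VC-HIT; vc=[14,26]
#7 0xd1→b26/s2 VC-HIT; vc=[14,18]
#8 0x4d→b9/s1 MISS; vc=[14,18,25]

OUTCOME = MISS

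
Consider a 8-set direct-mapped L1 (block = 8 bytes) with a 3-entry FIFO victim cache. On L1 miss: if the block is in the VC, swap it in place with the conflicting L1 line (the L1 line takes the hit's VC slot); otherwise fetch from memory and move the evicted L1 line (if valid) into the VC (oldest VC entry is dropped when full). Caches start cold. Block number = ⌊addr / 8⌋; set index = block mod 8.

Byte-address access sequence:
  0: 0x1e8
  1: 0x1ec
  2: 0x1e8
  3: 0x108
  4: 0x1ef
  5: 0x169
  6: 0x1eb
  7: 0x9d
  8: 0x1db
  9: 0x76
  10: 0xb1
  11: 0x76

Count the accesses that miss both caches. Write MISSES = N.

MISSES = 7

#0 0x1e8→b61/s5 MISS; vc=[]
#1 0x1ec→b61/s5 L1-HIT; vc=[]
#2 0x1e8→b61/s5 L1-HIT; vc=[]
#3 0x108→b33/s1 MISS; vc=[]
#4 0x1ef→b61/s5 L1-HIT; vc=[]
#5 0x169→b45/s5 MISS; vc=[61]
#6 0x1eb→b61/s5 VC-HIT; vc=[45]
#7 0x9d→b19/s3 MISS; vc=[45]
#8 0x1db→b59/s3 MISS; vc=[45,19]
#9 0x76→b14/s6 MISS; vc=[45,19]
#10 0xb1→b22/s6 MISS; vc=[45,19,14]
#11 0x76→b14/s6 VC-HIT; vc=[45,19,22]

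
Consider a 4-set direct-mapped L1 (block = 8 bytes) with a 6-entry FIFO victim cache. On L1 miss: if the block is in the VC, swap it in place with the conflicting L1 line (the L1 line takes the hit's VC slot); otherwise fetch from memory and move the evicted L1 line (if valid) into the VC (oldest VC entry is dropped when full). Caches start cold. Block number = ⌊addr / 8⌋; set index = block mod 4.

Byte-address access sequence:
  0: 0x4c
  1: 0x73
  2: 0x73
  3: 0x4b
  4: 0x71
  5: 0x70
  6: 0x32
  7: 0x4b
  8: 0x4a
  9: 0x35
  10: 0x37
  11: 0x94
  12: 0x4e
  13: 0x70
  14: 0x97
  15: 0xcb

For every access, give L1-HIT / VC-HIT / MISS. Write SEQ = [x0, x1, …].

SEQ = [MISS, MISS, L1-HIT, L1-HIT, L1-HIT, L1-HIT, MISS, L1-HIT, L1-HIT, L1-HIT, L1-HIT, MISS, L1-HIT, VC-HIT, VC-HIT, MISS]

  [0] addr=0x4c blk=9 s=1: MISS | VC []
  [1] addr=0x73 blk=14 s=2: MISS | VC []
  [2] addr=0x73 blk=14 s=2: L1-HIT | VC []
  [3] addr=0x4b blk=9 s=1: L1-HIT | VC []
  [4] addr=0x71 blk=14 s=2: L1-HIT | VC []
  [5] addr=0x70 blk=14 s=2: L1-HIT | VC []
  [6] addr=0x32 blk=6 s=2: MISS | VC [14]
  [7] addr=0x4b blk=9 s=1: L1-HIT | VC [14]
  [8] addr=0x4a blk=9 s=1: L1-HIT | VC [14]
  [9] addr=0x35 blk=6 s=2: L1-HIT | VC [14]
  [10] addr=0x37 blk=6 s=2: L1-HIT | VC [14]
  [11] addr=0x94 blk=18 s=2: MISS | VC [14, 6]
  [12] addr=0x4e blk=9 s=1: L1-HIT | VC [14, 6]
  [13] addr=0x70 blk=14 s=2: VC-HIT | VC [18, 6]
  [14] addr=0x97 blk=18 s=2: VC-HIT | VC [14, 6]
  [15] addr=0xcb blk=25 s=1: MISS | VC [14, 6, 9]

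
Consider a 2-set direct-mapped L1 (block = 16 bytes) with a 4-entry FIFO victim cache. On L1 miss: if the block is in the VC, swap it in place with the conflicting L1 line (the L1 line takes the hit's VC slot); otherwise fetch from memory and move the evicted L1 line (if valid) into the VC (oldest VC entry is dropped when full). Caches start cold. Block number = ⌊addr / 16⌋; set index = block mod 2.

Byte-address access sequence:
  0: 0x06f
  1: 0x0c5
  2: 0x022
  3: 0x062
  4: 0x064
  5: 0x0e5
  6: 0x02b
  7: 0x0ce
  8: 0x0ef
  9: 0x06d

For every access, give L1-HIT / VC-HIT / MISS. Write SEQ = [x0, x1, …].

SEQ = [MISS, MISS, MISS, VC-HIT, L1-HIT, MISS, VC-HIT, VC-HIT, VC-HIT, VC-HIT]

#0 0x6f→b6/s0 MISS; vc=[]
#1 0xc5→b12/s0 MISS; vc=[6]
#2 0x22→b2/s0 MISS; vc=[6,12]
#3 0x62→b6/s0 VC-HIT; vc=[2,12]
#4 0x64→b6/s0 L1-HIT; vc=[2,12]
#5 0xe5→b14/s0 MISS; vc=[2,12,6]
#6 0x2b→b2/s0 VC-HIT; vc=[14,12,6]
#7 0xce→b12/s0 VC-HIT; vc=[14,2,6]
#8 0xef→b14/s0 VC-HIT; vc=[12,2,6]
#9 0x6d→b6/s0 VC-HIT; vc=[12,2,14]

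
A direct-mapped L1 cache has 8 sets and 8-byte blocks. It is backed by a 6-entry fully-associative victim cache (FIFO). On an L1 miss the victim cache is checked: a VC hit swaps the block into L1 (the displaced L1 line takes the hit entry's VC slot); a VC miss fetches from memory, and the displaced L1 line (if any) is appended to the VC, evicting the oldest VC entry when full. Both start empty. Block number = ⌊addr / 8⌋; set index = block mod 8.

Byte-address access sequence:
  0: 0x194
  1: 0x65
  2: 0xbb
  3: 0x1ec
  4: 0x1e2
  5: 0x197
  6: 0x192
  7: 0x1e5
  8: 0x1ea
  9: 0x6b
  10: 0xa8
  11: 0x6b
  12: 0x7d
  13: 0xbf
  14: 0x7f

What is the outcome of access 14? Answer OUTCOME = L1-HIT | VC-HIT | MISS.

0: 0x194 (blk 50, set 2) → MISS  vc=[]
1: 0x65 (blk 12, set 4) → MISS  vc=[]
2: 0xbb (blk 23, set 7) → MISS  vc=[]
3: 0x1ec (blk 61, set 5) → MISS  vc=[]
4: 0x1e2 (blk 60, set 4) → MISS  vc=[12]
5: 0x197 (blk 50, set 2) → L1-HIT  vc=[12]
6: 0x192 (blk 50, set 2) → L1-HIT  vc=[12]
7: 0x1e5 (blk 60, set 4) → L1-HIT  vc=[12]
8: 0x1ea (blk 61, set 5) → L1-HIT  vc=[12]
9: 0x6b (blk 13, set 5) → MISS  vc=[12, 61]
10: 0xa8 (blk 21, set 5) → MISS  vc=[12, 61, 13]
11: 0x6b (blk 13, set 5) → VC-HIT  vc=[12, 61, 21]
12: 0x7d (blk 15, set 7) → MISS  vc=[12, 61, 21, 23]
13: 0xbf (blk 23, set 7) → VC-HIT  vc=[12, 61, 21, 15]
14: 0x7f (blk 15, set 7) → VC-HIT  vc=[12, 61, 21, 23]

OUTCOME = VC-HIT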